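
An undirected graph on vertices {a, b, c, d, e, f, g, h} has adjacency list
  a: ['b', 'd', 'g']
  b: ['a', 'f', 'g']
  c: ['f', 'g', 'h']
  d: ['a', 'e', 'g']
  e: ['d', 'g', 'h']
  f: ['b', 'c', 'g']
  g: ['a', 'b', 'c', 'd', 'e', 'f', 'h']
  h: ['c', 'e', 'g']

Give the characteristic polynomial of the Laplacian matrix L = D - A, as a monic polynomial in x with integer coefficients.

Reading degrees in the order [a, b, c, d, e, f, g, h] gives [3, 3, 3, 3, 3, 3, 7, 3]; set D = diag(3, 3, 3, 3, 3, 3, 7, 3) and form L = D - A. Computing det(xI - L) by cofactor expansion (or equivalently via sum-over-permutations) gives x^8 - 28x^7 + 322x^6 - 1974x^5 + 6965x^4 - 14126x^3 + 15225x^2 - 6728x. The coefficient of x^7 equals -trace(L) = -28, matching the sum of degrees. The largest eigenvalue, 8, is at most the vertex count 8. There is one zero in the spectrum, matching the 1 component.

x^8 - 28x^7 + 322x^6 - 1974x^5 + 6965x^4 - 14126x^3 + 15225x^2 - 6728x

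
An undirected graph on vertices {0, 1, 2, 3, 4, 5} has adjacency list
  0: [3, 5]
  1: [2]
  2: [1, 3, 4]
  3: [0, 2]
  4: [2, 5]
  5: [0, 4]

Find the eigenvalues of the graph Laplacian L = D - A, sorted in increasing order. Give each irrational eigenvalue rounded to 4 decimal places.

Reading degrees in the order [0, 1, 2, 3, 4, 5] gives [2, 1, 3, 2, 2, 2]; set D = diag(2, 1, 3, 2, 2, 2) and form L = D - A. The multiplicity of 0 as a Laplacian eigenvalue equals the number of connected components. There is one zero in the spectrum, matching the 1 component.

[0, 0.6972, 1.3820, 2, 3.6180, 4.3028]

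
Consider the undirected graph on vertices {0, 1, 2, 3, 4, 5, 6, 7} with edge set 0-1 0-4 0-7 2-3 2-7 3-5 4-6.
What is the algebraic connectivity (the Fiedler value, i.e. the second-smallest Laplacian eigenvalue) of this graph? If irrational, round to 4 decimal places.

Each diagonal entry of L is the vertex degree and each off-diagonal entry is -1 where an edge is present, 0 otherwise; in the order [0, 1, 2, 3, 4, 5, 6, 7] the diagonal is [3, 1, 2, 2, 2, 1, 1, 2]. The sorted Laplacian eigenvalues are [0, 0.1864, 0.5858, 1, 2, 2.4707, 3.4142, 4.3429]; the algebraic connectivity is the second entry, 0.1864. The largest eigenvalue, 4.3429, is at most the vertex count 8.

0.1864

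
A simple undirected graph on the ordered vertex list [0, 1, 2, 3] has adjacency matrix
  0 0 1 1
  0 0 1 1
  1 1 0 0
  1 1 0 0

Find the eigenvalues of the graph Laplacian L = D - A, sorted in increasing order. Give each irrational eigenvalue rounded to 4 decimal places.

[0, 2, 2, 4]

Each diagonal entry of L is the vertex degree and each off-diagonal entry is -1 where an edge is present, 0 otherwise; in the order [0, 1, 2, 3] the diagonal is [2, 2, 2, 2]. L is symmetric positive semidefinite, so every eigenvalue is real and nonnegative. By the matrix-tree theorem the graph has (1/4) * product of the nonzero eigenvalues = 4 spanning trees. There is one zero in the spectrum, matching the 1 component.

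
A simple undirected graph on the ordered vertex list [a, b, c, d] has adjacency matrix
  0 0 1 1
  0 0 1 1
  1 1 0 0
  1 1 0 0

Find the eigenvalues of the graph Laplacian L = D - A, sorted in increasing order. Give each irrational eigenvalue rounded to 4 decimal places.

Each diagonal entry of L is the vertex degree and each off-diagonal entry is -1 where an edge is present, 0 otherwise; in the order [a, b, c, d] the diagonal is [2, 2, 2, 2]. L is symmetric positive semidefinite, so every eigenvalue is real and nonnegative. The single zero eigenvalue shows the graph is connected.

[0, 2, 2, 4]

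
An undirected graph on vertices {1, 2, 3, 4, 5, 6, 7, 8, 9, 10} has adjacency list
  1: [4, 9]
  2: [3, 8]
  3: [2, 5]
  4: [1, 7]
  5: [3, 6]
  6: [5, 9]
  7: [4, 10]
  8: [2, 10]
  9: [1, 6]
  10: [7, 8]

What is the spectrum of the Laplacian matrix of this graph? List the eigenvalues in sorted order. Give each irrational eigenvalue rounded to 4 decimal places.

Each diagonal entry of L is the vertex degree and each off-diagonal entry is -1 where an edge is present, 0 otherwise; in the order [1, 2, 3, 4, 5, 6, 7, 8, 9, 10] the diagonal is [2, 2, 2, 2, 2, 2, 2, 2, 2, 2]. Since every row of L sums to 0, the all-ones vector is in the kernel and 0 is an eigenvalue. By the matrix-tree theorem the graph has (1/10) * product of the nonzero eigenvalues = 10 spanning trees. There is one zero in the spectrum, matching the 1 component.

[0, 0.3820, 0.3820, 1.3820, 1.3820, 2.6180, 2.6180, 3.6180, 3.6180, 4]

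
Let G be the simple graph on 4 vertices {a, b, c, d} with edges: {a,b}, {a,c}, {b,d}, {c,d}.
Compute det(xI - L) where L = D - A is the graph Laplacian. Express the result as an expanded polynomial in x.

x^4 - 8x^3 + 20x^2 - 16x

Each diagonal entry of L is the vertex degree and each off-diagonal entry is -1 where an edge is present, 0 otherwise; in the order [a, b, c, d] the diagonal is [2, 2, 2, 2]. The eigenvalues of L are [0, 2, 2, 4]; the characteristic polynomial is the product of (x - lambda_i), which multiplies out to x^4 - 8x^3 + 20x^2 - 16x. The constant term is 0 because L is singular (the all-ones vector lies in its kernel). The eigenvalues sum to 8, which equals trace(L) = 2|E|.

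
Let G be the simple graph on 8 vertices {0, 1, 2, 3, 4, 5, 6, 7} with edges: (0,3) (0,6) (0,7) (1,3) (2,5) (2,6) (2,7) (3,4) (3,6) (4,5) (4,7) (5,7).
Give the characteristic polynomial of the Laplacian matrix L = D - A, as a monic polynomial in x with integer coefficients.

x^8 - 24x^7 + 237x^6 - 1240x^5 + 3680x^4 - 6120x^3 + 5185x^2 - 1672x

Reading degrees in the order [0, 1, 2, 3, 4, 5, 6, 7] gives [3, 1, 3, 4, 3, 3, 3, 4]; set D = diag(3, 1, 3, 4, 3, 3, 3, 4) and form L = D - A. L has integer entries, so p(x) = det(xI - L) has integer coefficients. Expanding the determinant yields x^8 - 24x^7 + 237x^6 - 1240x^5 + 3680x^4 - 6120x^3 + 5185x^2 - 1672x. Since p(0) = det(-L) = 0, x divides p(x).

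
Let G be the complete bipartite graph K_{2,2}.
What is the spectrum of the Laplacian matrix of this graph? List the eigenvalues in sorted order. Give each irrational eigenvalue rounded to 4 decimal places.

[0, 2, 2, 4]

The graph has 4 vertices and degree multiset [2, 2, 2, 2]; D is the diagonal matrix of degrees and L = D - A. Diagonalising L (or applying a numerical eigensolver to the 4x4 matrix) gives the spectrum above. There is one zero in the spectrum, matching the 1 component.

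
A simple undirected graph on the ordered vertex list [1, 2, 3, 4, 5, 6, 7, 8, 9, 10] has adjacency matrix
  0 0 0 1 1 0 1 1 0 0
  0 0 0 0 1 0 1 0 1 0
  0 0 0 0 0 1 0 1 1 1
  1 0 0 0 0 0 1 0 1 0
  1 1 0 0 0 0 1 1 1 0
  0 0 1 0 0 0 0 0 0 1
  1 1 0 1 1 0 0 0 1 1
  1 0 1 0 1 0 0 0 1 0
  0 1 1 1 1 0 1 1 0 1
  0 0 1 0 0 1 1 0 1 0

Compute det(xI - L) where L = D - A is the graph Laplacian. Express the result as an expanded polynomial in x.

Reading degrees in the order [1, 2, 3, 4, 5, 6, 7, 8, 9, 10] gives [4, 3, 4, 3, 5, 2, 6, 4, 7, 4]; set D = diag(4, 3, 4, 3, 5, 2, 6, 4, 7, 4) and form L = D - A. L has integer entries, so p(x) = det(xI - L) has integer coefficients. Expanding the determinant yields x^10 - 42x^9 + 763x^8 - 7854x^7 + 50366x^6 - 208062x^5 + 551557x^4 - 899910x^3 + 813337x^2 - 306010x. The constant term is 0 because L is singular (the all-ones vector lies in its kernel).

x^10 - 42x^9 + 763x^8 - 7854x^7 + 50366x^6 - 208062x^5 + 551557x^4 - 899910x^3 + 813337x^2 - 306010x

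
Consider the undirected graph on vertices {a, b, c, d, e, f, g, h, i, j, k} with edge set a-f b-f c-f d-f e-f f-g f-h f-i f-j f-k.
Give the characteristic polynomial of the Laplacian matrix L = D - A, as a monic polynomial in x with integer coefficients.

x^11 - 20x^10 + 135x^9 - 480x^8 + 1050x^7 - 1512x^6 + 1470x^5 - 960x^4 + 405x^3 - 100x^2 + 11x

Each diagonal entry of L is the vertex degree and each off-diagonal entry is -1 where an edge is present, 0 otherwise; in the order [a, b, c, d, e, f, g, h, i, j, k] the diagonal is [1, 1, 1, 1, 1, 10, 1, 1, 1, 1, 1]. Computing det(xI - L) by cofactor expansion (or equivalently via sum-over-permutations) gives x^11 - 20x^10 + 135x^9 - 480x^8 + 1050x^7 - 1512x^6 + 1470x^5 - 960x^4 + 405x^3 - 100x^2 + 11x. The constant term is 0 because L is singular (the all-ones vector lies in its kernel). The eigenvalues sum to 20, which equals trace(L) = 2|E|.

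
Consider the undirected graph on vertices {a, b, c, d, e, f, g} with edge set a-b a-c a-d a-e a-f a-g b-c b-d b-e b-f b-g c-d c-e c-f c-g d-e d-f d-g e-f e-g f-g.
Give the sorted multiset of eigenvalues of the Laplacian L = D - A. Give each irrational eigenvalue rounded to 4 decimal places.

[0, 7, 7, 7, 7, 7, 7]

Reading degrees in the order [a, b, c, d, e, f, g] gives [6, 6, 6, 6, 6, 6, 6]; set D = diag(6, 6, 6, 6, 6, 6, 6) and form L = D - A. The multiplicity of 0 as a Laplacian eigenvalue equals the number of connected components. The eigenvalues sum to 42, which equals trace(L) = 2|E|. By the matrix-tree theorem the graph has (1/7) * product of the nonzero eigenvalues = 16807 spanning trees.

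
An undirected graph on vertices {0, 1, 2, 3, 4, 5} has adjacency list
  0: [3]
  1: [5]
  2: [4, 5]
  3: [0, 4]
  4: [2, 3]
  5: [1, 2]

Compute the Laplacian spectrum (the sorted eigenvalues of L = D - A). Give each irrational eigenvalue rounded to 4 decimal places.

[0, 0.2679, 1, 2, 3, 3.7321]

Each diagonal entry of L is the vertex degree and each off-diagonal entry is -1 where an edge is present, 0 otherwise; in the order [0, 1, 2, 3, 4, 5] the diagonal is [1, 1, 2, 2, 2, 2]. Since every row of L sums to 0, the all-ones vector is in the kernel and 0 is an eigenvalue. By the matrix-tree theorem the graph has (1/6) * product of the nonzero eigenvalues = 1 spanning tree.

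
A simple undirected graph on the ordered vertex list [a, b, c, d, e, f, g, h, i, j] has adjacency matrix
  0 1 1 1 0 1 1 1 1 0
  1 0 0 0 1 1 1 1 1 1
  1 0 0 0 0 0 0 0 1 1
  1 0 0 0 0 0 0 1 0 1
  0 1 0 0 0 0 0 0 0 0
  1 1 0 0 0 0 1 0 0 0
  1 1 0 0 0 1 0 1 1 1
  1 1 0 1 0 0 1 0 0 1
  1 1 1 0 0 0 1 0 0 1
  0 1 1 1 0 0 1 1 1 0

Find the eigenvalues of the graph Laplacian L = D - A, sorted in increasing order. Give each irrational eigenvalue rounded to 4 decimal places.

[0, 0.9482, 2.5160, 2.5858, 4.1534, 5.4142, 6.4956, 7.2220, 7.9369, 8.7278]

Each diagonal entry of L is the vertex degree and each off-diagonal entry is -1 where an edge is present, 0 otherwise; in the order [a, b, c, d, e, f, g, h, i, j] the diagonal is [7, 7, 3, 3, 1, 3, 6, 5, 5, 6]. Diagonalising L (or applying a numerical eigensolver to the 10x10 matrix) gives the spectrum above. The single zero eigenvalue shows the graph is connected. The largest eigenvalue, 8.7278, is at most the vertex count 10.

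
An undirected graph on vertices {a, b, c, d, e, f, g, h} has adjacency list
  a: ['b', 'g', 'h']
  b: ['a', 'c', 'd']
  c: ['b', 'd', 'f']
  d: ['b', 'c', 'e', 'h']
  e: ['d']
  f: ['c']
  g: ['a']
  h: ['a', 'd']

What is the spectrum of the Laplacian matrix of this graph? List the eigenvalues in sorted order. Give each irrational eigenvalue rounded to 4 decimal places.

With the vertex order [a, b, c, d, e, f, g, h], the degrees are [3, 3, 3, 4, 1, 1, 1, 2], giving D = diag(3, 3, 3, 4, 1, 1, 1, 2) and L = D - A. The multiplicity of 0 as a Laplacian eigenvalue equals the number of connected components. The largest eigenvalue, 5.3839, is at most the vertex count 8.

[0, 0.5158, 0.7196, 1.3549, 2.1414, 3.3393, 4.5451, 5.3839]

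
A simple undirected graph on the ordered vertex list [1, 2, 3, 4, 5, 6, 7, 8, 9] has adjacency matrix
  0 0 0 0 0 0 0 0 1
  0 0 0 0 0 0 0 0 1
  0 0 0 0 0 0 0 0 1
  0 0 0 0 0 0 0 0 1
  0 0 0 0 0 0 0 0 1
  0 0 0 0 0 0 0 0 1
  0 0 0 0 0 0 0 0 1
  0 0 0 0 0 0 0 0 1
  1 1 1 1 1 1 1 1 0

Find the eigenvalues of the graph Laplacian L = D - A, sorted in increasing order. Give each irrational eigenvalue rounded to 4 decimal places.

Each diagonal entry of L is the vertex degree and each off-diagonal entry is -1 where an edge is present, 0 otherwise; in the order [1, 2, 3, 4, 5, 6, 7, 8, 9] the diagonal is [1, 1, 1, 1, 1, 1, 1, 1, 8]. Since every row of L sums to 0, the all-ones vector is in the kernel and 0 is an eigenvalue. The eigenvalues sum to 16, which equals trace(L) = 2|E|.

[0, 1, 1, 1, 1, 1, 1, 1, 9]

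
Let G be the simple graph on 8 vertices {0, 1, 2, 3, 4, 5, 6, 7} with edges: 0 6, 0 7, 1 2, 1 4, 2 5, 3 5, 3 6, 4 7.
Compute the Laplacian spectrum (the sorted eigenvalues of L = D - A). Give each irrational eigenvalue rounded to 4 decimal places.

[0, 0.5858, 0.5858, 2, 2, 3.4142, 3.4142, 4]

Each diagonal entry of L is the vertex degree and each off-diagonal entry is -1 where an edge is present, 0 otherwise; in the order [0, 1, 2, 3, 4, 5, 6, 7] the diagonal is [2, 2, 2, 2, 2, 2, 2, 2]. Diagonalising L (or applying a numerical eigensolver to the 8x8 matrix) gives the spectrum above. The single zero eigenvalue shows the graph is connected. The largest eigenvalue, 4, is at most the vertex count 8.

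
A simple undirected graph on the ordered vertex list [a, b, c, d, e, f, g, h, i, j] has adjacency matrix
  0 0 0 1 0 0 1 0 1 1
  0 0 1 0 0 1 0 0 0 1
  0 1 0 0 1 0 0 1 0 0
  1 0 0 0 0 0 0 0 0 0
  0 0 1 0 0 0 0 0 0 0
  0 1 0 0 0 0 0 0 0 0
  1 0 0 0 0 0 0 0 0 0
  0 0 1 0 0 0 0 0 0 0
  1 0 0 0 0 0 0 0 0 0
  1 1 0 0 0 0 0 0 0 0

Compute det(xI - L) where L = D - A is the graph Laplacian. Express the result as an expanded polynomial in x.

x^10 - 18x^9 + 131x^8 - 502x^7 + 1113x^6 - 1482x^5 + 1183x^4 - 540x^3 + 124x^2 - 10x

Each diagonal entry of L is the vertex degree and each off-diagonal entry is -1 where an edge is present, 0 otherwise; in the order [a, b, c, d, e, f, g, h, i, j] the diagonal is [4, 3, 3, 1, 1, 1, 1, 1, 1, 2]. Computing det(xI - L) by cofactor expansion (or equivalently via sum-over-permutations) gives x^10 - 18x^9 + 131x^8 - 502x^7 + 1113x^6 - 1482x^5 + 1183x^4 - 540x^3 + 124x^2 - 10x. The coefficient of x^9 equals -trace(L) = -18, matching the sum of degrees. By the matrix-tree theorem the graph has (1/10) * product of the nonzero eigenvalues = 1 spanning tree.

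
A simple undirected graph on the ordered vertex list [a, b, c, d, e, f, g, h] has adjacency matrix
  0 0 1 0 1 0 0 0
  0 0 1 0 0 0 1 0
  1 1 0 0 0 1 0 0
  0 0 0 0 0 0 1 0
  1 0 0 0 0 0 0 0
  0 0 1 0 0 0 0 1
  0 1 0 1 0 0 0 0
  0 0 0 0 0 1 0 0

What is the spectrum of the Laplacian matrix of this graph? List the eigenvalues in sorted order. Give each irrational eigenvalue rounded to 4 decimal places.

With the vertex order [a, b, c, d, e, f, g, h], the degrees are [2, 2, 3, 1, 1, 2, 2, 1], giving D = diag(2, 2, 3, 1, 1, 2, 2, 1) and L = D - A. Diagonalising L (or applying a numerical eigensolver to the 8x8 matrix) gives the spectrum above. The single zero eigenvalue shows the graph is connected. The eigenvalues sum to 14, which equals trace(L) = 2|E|. The largest eigenvalue, 4.4383, is at most the vertex count 8.

[0, 0.2434, 0.3820, 1.1798, 2, 2.6180, 3.1386, 4.4383]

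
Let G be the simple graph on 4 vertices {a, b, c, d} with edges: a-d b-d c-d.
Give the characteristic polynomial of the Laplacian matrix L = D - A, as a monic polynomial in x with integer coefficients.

With the vertex order [a, b, c, d], the degrees are [1, 1, 1, 3], giving D = diag(1, 1, 1, 3) and L = D - A. The eigenvalues of L are [0, 1, 1, 4]; the characteristic polynomial is the product of (x - lambda_i), which multiplies out to x^4 - 6x^3 + 9x^2 - 4x. The coefficient of x^3 equals -trace(L) = -6, matching the sum of degrees. The eigenvalues sum to 6, which equals trace(L) = 2|E|. The largest eigenvalue, 4, is at most the vertex count 4.

x^4 - 6x^3 + 9x^2 - 4x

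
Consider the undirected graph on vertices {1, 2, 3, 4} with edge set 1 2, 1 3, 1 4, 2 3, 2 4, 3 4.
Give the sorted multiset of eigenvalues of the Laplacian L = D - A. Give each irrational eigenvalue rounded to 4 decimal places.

[0, 4, 4, 4]

With the vertex order [1, 2, 3, 4], the degrees are [3, 3, 3, 3], giving D = diag(3, 3, 3, 3) and L = D - A. The multiplicity of 0 as a Laplacian eigenvalue equals the number of connected components. There is one zero in the spectrum, matching the 1 component. By the matrix-tree theorem the graph has (1/4) * product of the nonzero eigenvalues = 16 spanning trees.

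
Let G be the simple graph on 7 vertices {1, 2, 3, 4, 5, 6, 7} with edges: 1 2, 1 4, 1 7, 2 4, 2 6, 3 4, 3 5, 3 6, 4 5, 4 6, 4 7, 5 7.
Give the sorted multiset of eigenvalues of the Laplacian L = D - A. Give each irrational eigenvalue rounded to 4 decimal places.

With the vertex order [1, 2, 3, 4, 5, 6, 7], the degrees are [3, 3, 3, 6, 3, 3, 3], giving D = diag(3, 3, 3, 6, 3, 3, 3) and L = D - A. Diagonalising L (or applying a numerical eigensolver to the 7x7 matrix) gives the spectrum above. The single zero eigenvalue shows the graph is connected. The largest eigenvalue, 7, is at most the vertex count 7.

[0, 2, 2, 4, 4, 5, 7]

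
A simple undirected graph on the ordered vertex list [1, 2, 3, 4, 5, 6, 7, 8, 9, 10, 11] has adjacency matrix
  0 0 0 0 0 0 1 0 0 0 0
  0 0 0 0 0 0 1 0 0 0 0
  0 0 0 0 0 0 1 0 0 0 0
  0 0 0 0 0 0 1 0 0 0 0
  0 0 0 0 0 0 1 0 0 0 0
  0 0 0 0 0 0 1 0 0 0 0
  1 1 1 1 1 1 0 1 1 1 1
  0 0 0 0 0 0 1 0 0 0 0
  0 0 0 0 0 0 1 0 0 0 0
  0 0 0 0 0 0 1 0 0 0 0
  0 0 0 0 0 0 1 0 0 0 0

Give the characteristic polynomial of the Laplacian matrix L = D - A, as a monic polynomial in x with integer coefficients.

x^11 - 20x^10 + 135x^9 - 480x^8 + 1050x^7 - 1512x^6 + 1470x^5 - 960x^4 + 405x^3 - 100x^2 + 11x

Each diagonal entry of L is the vertex degree and each off-diagonal entry is -1 where an edge is present, 0 otherwise; in the order [1, 2, 3, 4, 5, 6, 7, 8, 9, 10, 11] the diagonal is [1, 1, 1, 1, 1, 1, 10, 1, 1, 1, 1]. The eigenvalues of L are [0, 1, 1, 1, 1, 1, 1, 1, 1, 1, 11]; the characteristic polynomial is the product of (x - lambda_i), which multiplies out to x^11 - 20x^10 + 135x^9 - 480x^8 + 1050x^7 - 1512x^6 + 1470x^5 - 960x^4 + 405x^3 - 100x^2 + 11x. The constant term is 0 because L is singular (the all-ones vector lies in its kernel). The eigenvalues sum to 20, which equals trace(L) = 2|E|.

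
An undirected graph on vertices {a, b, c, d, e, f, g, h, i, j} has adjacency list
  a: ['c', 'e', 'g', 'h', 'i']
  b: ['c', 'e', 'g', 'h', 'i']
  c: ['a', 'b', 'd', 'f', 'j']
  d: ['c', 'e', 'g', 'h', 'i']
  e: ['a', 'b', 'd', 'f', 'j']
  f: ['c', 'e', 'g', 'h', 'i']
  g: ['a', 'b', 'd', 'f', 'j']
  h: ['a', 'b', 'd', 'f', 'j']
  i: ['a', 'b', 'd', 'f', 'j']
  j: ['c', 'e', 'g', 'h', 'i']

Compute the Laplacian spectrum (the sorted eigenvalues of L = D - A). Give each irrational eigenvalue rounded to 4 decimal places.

[0, 5, 5, 5, 5, 5, 5, 5, 5, 10]

Each diagonal entry of L is the vertex degree and each off-diagonal entry is -1 where an edge is present, 0 otherwise; in the order [a, b, c, d, e, f, g, h, i, j] the diagonal is [5, 5, 5, 5, 5, 5, 5, 5, 5, 5]. The multiplicity of 0 as a Laplacian eigenvalue equals the number of connected components. By the matrix-tree theorem the graph has (1/10) * product of the nonzero eigenvalues = 390625 spanning trees.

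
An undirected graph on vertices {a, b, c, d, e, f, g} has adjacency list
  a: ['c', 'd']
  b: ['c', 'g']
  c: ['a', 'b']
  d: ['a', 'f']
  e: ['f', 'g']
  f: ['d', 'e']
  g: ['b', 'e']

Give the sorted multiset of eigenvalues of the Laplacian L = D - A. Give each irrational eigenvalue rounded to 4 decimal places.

[0, 0.7530, 0.7530, 2.4450, 2.4450, 3.8019, 3.8019]

Reading degrees in the order [a, b, c, d, e, f, g] gives [2, 2, 2, 2, 2, 2, 2]; set D = diag(2, 2, 2, 2, 2, 2, 2) and form L = D - A. L is symmetric positive semidefinite, so every eigenvalue is real and nonnegative. The largest eigenvalue, 3.8019, is at most the vertex count 7.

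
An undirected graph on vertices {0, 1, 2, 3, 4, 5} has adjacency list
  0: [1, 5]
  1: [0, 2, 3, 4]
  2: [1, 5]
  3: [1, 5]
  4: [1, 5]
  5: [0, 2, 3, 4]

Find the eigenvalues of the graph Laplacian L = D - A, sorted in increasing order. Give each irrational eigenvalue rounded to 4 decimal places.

With the vertex order [0, 1, 2, 3, 4, 5], the degrees are [2, 4, 2, 2, 2, 4], giving D = diag(2, 4, 2, 2, 2, 4) and L = D - A. L is symmetric positive semidefinite, so every eigenvalue is real and nonnegative. By the matrix-tree theorem the graph has (1/6) * product of the nonzero eigenvalues = 32 spanning trees.

[0, 2, 2, 2, 4, 6]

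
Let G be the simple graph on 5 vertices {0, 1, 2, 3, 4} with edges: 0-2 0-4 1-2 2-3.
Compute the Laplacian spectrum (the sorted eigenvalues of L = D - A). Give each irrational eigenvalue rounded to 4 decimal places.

[0, 0.5188, 1, 2.3111, 4.1701]

Reading degrees in the order [0, 1, 2, 3, 4] gives [2, 1, 3, 1, 1]; set D = diag(2, 1, 3, 1, 1) and form L = D - A. L is symmetric positive semidefinite, so every eigenvalue is real and nonnegative.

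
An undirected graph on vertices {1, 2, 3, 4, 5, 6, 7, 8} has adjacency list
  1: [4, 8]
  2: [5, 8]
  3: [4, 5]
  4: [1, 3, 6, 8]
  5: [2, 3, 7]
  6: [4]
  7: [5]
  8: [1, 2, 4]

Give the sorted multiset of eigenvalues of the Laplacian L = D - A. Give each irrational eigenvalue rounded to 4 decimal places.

Reading degrees in the order [1, 2, 3, 4, 5, 6, 7, 8] gives [2, 2, 2, 4, 3, 1, 1, 3]; set D = diag(2, 2, 2, 4, 3, 1, 1, 3) and form L = D - A. L is symmetric positive semidefinite, so every eigenvalue is real and nonnegative. The eigenvalues sum to 18, which equals trace(L) = 2|E|.

[0, 0.4965, 1, 1.5858, 1.7356, 3.5767, 4.4142, 5.1912]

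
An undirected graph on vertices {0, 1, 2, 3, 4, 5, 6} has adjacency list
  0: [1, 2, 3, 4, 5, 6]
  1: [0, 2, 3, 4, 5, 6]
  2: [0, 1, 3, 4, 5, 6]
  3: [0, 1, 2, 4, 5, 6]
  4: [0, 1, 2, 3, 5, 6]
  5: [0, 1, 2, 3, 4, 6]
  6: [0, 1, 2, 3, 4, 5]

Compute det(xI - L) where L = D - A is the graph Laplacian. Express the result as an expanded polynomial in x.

x^7 - 42x^6 + 735x^5 - 6860x^4 + 36015x^3 - 100842x^2 + 117649x

Each diagonal entry of L is the vertex degree and each off-diagonal entry is -1 where an edge is present, 0 otherwise; in the order [0, 1, 2, 3, 4, 5, 6] the diagonal is [6, 6, 6, 6, 6, 6, 6]. The eigenvalues of L are [0, 7, 7, 7, 7, 7, 7]; the characteristic polynomial is the product of (x - lambda_i), which multiplies out to x^7 - 42x^6 + 735x^5 - 6860x^4 + 36015x^3 - 100842x^2 + 117649x. The coefficient of x^6 equals -trace(L) = -42, matching the sum of degrees. The eigenvalues sum to 42, which equals trace(L) = 2|E|.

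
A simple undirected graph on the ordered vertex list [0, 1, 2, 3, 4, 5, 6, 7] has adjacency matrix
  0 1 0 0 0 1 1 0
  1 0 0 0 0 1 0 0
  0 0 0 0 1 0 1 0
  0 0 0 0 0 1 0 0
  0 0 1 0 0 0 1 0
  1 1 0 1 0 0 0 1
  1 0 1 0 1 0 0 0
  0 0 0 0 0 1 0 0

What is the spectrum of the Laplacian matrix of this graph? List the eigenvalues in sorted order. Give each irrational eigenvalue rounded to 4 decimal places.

Each diagonal entry of L is the vertex degree and each off-diagonal entry is -1 where an edge is present, 0 otherwise; in the order [0, 1, 2, 3, 4, 5, 6, 7] the diagonal is [3, 2, 2, 1, 2, 4, 3, 1]. Diagonalising L (or applying a numerical eigensolver to the 8x8 matrix) gives the spectrum above. The single zero eigenvalue shows the graph is connected.

[0, 0.2967, 1, 1.2048, 3, 3, 4.3310, 5.1675]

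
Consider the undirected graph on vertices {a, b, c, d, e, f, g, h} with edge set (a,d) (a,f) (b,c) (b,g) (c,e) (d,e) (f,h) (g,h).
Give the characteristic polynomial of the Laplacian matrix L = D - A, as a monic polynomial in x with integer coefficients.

Reading degrees in the order [a, b, c, d, e, f, g, h] gives [2, 2, 2, 2, 2, 2, 2, 2]; set D = diag(2, 2, 2, 2, 2, 2, 2, 2) and form L = D - A. L has integer entries, so p(x) = det(xI - L) has integer coefficients. Expanding the determinant yields x^8 - 16x^7 + 104x^6 - 352x^5 + 660x^4 - 672x^3 + 336x^2 - 64x. Since p(0) = det(-L) = 0, x divides p(x). The eigenvalues sum to 16, which equals trace(L) = 2|E|. By the matrix-tree theorem the graph has (1/8) * product of the nonzero eigenvalues = 8 spanning trees.

x^8 - 16x^7 + 104x^6 - 352x^5 + 660x^4 - 672x^3 + 336x^2 - 64x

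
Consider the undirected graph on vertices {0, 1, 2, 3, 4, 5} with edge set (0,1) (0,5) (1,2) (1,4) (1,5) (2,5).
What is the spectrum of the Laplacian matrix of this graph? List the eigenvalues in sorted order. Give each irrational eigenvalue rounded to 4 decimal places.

[0, 0, 1, 2, 4, 5]

Each diagonal entry of L is the vertex degree and each off-diagonal entry is -1 where an edge is present, 0 otherwise; in the order [0, 1, 2, 3, 4, 5] the diagonal is [2, 4, 2, 0, 1, 3]. Since every row of L sums to 0, the all-ones vector is in the kernel and 0 is an eigenvalue. The 2 zero eigenvalues correspond to the 2 connected components. There are 2 zeros in the spectrum, matching the 2 components. The eigenvalues sum to 12, which equals trace(L) = 2|E|.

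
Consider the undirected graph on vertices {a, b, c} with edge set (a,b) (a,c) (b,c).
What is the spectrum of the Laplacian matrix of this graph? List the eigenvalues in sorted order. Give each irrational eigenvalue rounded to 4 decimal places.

Reading degrees in the order [a, b, c] gives [2, 2, 2]; set D = diag(2, 2, 2) and form L = D - A. Diagonalising L (or applying a numerical eigensolver to the 3x3 matrix) gives the spectrum above. The single zero eigenvalue shows the graph is connected. The eigenvalues sum to 6, which equals trace(L) = 2|E|.

[0, 3, 3]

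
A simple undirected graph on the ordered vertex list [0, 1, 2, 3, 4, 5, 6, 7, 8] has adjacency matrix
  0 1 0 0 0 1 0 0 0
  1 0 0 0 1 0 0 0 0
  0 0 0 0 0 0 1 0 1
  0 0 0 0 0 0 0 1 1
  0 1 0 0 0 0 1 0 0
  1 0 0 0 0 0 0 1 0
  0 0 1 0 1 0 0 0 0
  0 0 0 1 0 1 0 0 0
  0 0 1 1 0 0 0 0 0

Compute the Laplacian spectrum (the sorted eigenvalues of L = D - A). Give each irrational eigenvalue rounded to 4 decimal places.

Reading degrees in the order [0, 1, 2, 3, 4, 5, 6, 7, 8] gives [2, 2, 2, 2, 2, 2, 2, 2, 2]; set D = diag(2, 2, 2, 2, 2, 2, 2, 2, 2) and form L = D - A. The multiplicity of 0 as a Laplacian eigenvalue equals the number of connected components. The single zero eigenvalue shows the graph is connected. The largest eigenvalue, 3.8794, is at most the vertex count 9.

[0, 0.4679, 0.4679, 1.6527, 1.6527, 3, 3, 3.8794, 3.8794]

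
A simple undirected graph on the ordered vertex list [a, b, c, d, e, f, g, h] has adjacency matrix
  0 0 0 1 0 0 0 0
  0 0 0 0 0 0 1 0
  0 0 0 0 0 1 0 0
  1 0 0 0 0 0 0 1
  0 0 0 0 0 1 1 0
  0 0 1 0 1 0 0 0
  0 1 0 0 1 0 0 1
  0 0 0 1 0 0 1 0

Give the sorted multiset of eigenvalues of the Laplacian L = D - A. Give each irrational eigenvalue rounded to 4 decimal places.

[0, 0.1981, 0.4915, 1.3204, 1.5550, 2.8258, 3.2470, 4.3623]

Reading degrees in the order [a, b, c, d, e, f, g, h] gives [1, 1, 1, 2, 2, 2, 3, 2]; set D = diag(1, 1, 1, 2, 2, 2, 3, 2) and form L = D - A. The multiplicity of 0 as a Laplacian eigenvalue equals the number of connected components. The single zero eigenvalue shows the graph is connected. The largest eigenvalue, 4.3623, is at most the vertex count 8.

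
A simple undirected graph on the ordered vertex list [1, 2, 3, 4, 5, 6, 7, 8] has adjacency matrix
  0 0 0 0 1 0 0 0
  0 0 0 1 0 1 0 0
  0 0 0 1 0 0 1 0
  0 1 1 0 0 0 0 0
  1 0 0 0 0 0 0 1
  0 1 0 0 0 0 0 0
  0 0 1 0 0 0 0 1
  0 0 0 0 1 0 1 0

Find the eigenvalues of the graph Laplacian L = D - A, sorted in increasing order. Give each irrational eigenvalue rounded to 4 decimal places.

[0, 0.1522, 0.5858, 1.2346, 2, 2.7654, 3.4142, 3.8478]

Each diagonal entry of L is the vertex degree and each off-diagonal entry is -1 where an edge is present, 0 otherwise; in the order [1, 2, 3, 4, 5, 6, 7, 8] the diagonal is [1, 2, 2, 2, 2, 1, 2, 2]. Since every row of L sums to 0, the all-ones vector is in the kernel and 0 is an eigenvalue.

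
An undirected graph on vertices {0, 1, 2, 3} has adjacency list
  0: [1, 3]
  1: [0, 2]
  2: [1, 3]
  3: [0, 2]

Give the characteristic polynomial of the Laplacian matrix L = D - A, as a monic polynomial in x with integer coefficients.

x^4 - 8x^3 + 20x^2 - 16x

With the vertex order [0, 1, 2, 3], the degrees are [2, 2, 2, 2], giving D = diag(2, 2, 2, 2) and L = D - A. L has integer entries, so p(x) = det(xI - L) has integer coefficients. Expanding the determinant yields x^4 - 8x^3 + 20x^2 - 16x. The constant term is 0 because L is singular (the all-ones vector lies in its kernel). The largest eigenvalue, 4, is at most the vertex count 4. By the matrix-tree theorem the graph has (1/4) * product of the nonzero eigenvalues = 4 spanning trees.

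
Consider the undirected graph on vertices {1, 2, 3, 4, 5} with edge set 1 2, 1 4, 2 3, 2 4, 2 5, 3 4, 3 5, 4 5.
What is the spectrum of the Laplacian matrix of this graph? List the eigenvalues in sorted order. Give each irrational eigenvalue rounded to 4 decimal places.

Each diagonal entry of L is the vertex degree and each off-diagonal entry is -1 where an edge is present, 0 otherwise; in the order [1, 2, 3, 4, 5] the diagonal is [2, 4, 3, 4, 3]. The multiplicity of 0 as a Laplacian eigenvalue equals the number of connected components. The largest eigenvalue, 5, is at most the vertex count 5.

[0, 2, 4, 5, 5]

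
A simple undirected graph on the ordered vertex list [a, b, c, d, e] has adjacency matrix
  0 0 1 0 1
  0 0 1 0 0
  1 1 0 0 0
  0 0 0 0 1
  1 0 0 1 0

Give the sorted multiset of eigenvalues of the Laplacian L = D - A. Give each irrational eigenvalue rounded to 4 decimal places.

[0, 0.3820, 1.3820, 2.6180, 3.6180]

With the vertex order [a, b, c, d, e], the degrees are [2, 1, 2, 1, 2], giving D = diag(2, 1, 2, 1, 2) and L = D - A. Since every row of L sums to 0, the all-ones vector is in the kernel and 0 is an eigenvalue. The single zero eigenvalue shows the graph is connected.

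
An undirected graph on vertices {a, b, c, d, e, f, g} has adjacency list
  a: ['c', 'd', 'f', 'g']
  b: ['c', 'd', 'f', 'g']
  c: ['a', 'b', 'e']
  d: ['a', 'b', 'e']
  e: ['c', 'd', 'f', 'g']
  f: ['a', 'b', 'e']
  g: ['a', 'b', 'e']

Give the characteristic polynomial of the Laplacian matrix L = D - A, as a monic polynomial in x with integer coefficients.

x^7 - 24x^6 + 234x^5 - 1192x^4 + 3357x^3 - 4968x^2 + 3024x

With the vertex order [a, b, c, d, e, f, g], the degrees are [4, 4, 3, 3, 4, 3, 3], giving D = diag(4, 4, 3, 3, 4, 3, 3) and L = D - A. The eigenvalues of L are [0, 3, 3, 3, 4, 4, 7]; the characteristic polynomial is the product of (x - lambda_i), which multiplies out to x^7 - 24x^6 + 234x^5 - 1192x^4 + 3357x^3 - 4968x^2 + 3024x. Since p(0) = det(-L) = 0, x divides p(x). The eigenvalues sum to 24, which equals trace(L) = 2|E|.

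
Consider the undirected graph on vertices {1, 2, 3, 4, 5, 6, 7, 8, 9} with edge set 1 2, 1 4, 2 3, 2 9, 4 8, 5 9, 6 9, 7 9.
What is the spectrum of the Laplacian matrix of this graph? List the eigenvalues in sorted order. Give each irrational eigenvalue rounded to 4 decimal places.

With the vertex order [1, 2, 3, 4, 5, 6, 7, 8, 9], the degrees are [2, 3, 1, 2, 1, 1, 1, 1, 4], giving D = diag(2, 3, 1, 2, 1, 1, 1, 1, 4) and L = D - A. Since every row of L sums to 0, the all-ones vector is in the kernel and 0 is an eigenvalue. By the matrix-tree theorem the graph has (1/9) * product of the nonzero eigenvalues = 1 spanning tree.

[0, 0.2022, 0.5693, 1, 1, 1.4124, 2.8273, 3.7046, 5.2842]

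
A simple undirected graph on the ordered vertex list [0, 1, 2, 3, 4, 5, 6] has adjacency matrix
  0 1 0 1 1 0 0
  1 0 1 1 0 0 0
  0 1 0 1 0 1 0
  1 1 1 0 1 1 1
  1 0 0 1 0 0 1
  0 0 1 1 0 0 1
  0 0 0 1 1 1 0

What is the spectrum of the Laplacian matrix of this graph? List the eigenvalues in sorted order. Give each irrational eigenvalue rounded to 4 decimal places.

[0, 2, 2, 4, 4, 5, 7]

Each diagonal entry of L is the vertex degree and each off-diagonal entry is -1 where an edge is present, 0 otherwise; in the order [0, 1, 2, 3, 4, 5, 6] the diagonal is [3, 3, 3, 6, 3, 3, 3]. Since every row of L sums to 0, the all-ones vector is in the kernel and 0 is an eigenvalue. The single zero eigenvalue shows the graph is connected.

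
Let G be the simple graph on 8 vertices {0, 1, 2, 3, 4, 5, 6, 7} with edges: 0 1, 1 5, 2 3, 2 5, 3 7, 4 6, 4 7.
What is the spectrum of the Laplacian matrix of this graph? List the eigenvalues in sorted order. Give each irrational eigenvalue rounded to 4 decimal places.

[0, 0.1522, 0.5858, 1.2346, 2, 2.7654, 3.4142, 3.8478]

With the vertex order [0, 1, 2, 3, 4, 5, 6, 7], the degrees are [1, 2, 2, 2, 2, 2, 1, 2], giving D = diag(1, 2, 2, 2, 2, 2, 1, 2) and L = D - A. Since every row of L sums to 0, the all-ones vector is in the kernel and 0 is an eigenvalue. The single zero eigenvalue shows the graph is connected. There is one zero in the spectrum, matching the 1 component. The largest eigenvalue, 3.8478, is at most the vertex count 8.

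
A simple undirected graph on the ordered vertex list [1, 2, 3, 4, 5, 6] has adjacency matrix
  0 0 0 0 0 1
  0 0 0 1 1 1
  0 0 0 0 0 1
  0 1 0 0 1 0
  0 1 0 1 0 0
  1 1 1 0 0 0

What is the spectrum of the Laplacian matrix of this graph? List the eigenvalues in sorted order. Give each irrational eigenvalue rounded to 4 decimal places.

[0, 0.4384, 1, 3, 3, 4.5616]

Reading degrees in the order [1, 2, 3, 4, 5, 6] gives [1, 3, 1, 2, 2, 3]; set D = diag(1, 3, 1, 2, 2, 3) and form L = D - A. Since every row of L sums to 0, the all-ones vector is in the kernel and 0 is an eigenvalue. The single zero eigenvalue shows the graph is connected. There is one zero in the spectrum, matching the 1 component.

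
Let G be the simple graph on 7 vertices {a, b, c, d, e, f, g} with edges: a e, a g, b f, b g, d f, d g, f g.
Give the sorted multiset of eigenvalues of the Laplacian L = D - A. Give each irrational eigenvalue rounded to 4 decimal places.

Each diagonal entry of L is the vertex degree and each off-diagonal entry is -1 where an edge is present, 0 otherwise; in the order [a, b, c, d, e, f, g] the diagonal is [2, 2, 0, 2, 1, 3, 4]. The multiplicity of 0 as a Laplacian eigenvalue equals the number of connected components. The 2 zero eigenvalues correspond to the 2 connected components.

[0, 0, 0.4859, 2, 2.4280, 4, 5.0861]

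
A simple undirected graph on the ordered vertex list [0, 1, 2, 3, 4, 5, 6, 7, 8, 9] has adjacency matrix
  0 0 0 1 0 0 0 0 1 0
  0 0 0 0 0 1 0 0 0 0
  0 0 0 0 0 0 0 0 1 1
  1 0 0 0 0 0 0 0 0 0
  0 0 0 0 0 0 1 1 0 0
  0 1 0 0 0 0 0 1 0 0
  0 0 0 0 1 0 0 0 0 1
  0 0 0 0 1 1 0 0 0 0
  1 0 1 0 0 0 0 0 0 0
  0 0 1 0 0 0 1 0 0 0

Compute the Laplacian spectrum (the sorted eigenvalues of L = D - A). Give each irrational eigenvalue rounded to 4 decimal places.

Reading degrees in the order [0, 1, 2, 3, 4, 5, 6, 7, 8, 9] gives [2, 1, 2, 1, 2, 2, 2, 2, 2, 2]; set D = diag(2, 1, 2, 1, 2, 2, 2, 2, 2, 2) and form L = D - A. The multiplicity of 0 as a Laplacian eigenvalue equals the number of connected components. There is one zero in the spectrum, matching the 1 component.

[0, 0.0979, 0.3820, 0.8244, 1.3820, 2, 2.6180, 3.1756, 3.6180, 3.9021]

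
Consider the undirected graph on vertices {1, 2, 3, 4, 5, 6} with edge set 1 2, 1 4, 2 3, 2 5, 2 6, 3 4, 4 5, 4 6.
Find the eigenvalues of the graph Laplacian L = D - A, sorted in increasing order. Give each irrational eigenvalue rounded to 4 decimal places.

[0, 2, 2, 2, 4, 6]

Reading degrees in the order [1, 2, 3, 4, 5, 6] gives [2, 4, 2, 4, 2, 2]; set D = diag(2, 4, 2, 4, 2, 2) and form L = D - A. The multiplicity of 0 as a Laplacian eigenvalue equals the number of connected components.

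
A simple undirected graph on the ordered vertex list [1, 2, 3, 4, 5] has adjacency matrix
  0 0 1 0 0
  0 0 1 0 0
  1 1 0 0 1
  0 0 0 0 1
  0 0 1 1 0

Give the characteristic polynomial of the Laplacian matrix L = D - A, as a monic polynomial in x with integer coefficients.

x^5 - 8x^4 + 20x^3 - 18x^2 + 5x

Reading degrees in the order [1, 2, 3, 4, 5] gives [1, 1, 3, 1, 2]; set D = diag(1, 1, 3, 1, 2) and form L = D - A. L has integer entries, so p(x) = det(xI - L) has integer coefficients. Expanding the determinant yields x^5 - 8x^4 + 20x^3 - 18x^2 + 5x. The coefficient of x^4 equals -trace(L) = -8, matching the sum of degrees. The largest eigenvalue, 4.1701, is at most the vertex count 5. There is one zero in the spectrum, matching the 1 component.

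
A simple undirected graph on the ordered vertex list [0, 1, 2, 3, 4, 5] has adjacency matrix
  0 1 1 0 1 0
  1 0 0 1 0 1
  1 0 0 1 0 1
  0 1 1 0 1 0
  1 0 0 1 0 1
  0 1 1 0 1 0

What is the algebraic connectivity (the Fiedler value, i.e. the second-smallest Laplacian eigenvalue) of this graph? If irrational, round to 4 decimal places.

3

Reading degrees in the order [0, 1, 2, 3, 4, 5] gives [3, 3, 3, 3, 3, 3]; set D = diag(3, 3, 3, 3, 3, 3) and form L = D - A. Computing the eigenvalues of L and sorting gives [0, 3, 3, 3, 3, 6]. The Fiedler value lambda_2 = 3 is strictly positive, so the graph is connected. There is one zero in the spectrum, matching the 1 component. The largest eigenvalue, 6, is at most the vertex count 6.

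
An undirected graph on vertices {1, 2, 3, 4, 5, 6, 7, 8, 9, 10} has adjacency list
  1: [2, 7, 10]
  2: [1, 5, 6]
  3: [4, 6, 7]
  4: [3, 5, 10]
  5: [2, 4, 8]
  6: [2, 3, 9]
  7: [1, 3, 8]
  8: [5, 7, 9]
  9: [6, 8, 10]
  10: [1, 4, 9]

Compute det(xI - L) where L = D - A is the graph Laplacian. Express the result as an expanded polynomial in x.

With the vertex order [1, 2, 3, 4, 5, 6, 7, 8, 9, 10], the degrees are [3, 3, 3, 3, 3, 3, 3, 3, 3, 3], giving D = diag(3, 3, 3, 3, 3, 3, 3, 3, 3, 3) and L = D - A. The eigenvalues of L are [0, 2, 2, 2, 2, 2, 5, 5, 5, 5]; the characteristic polynomial is the product of (x - lambda_i), which multiplies out to x^10 - 30x^9 + 390x^8 - 2880x^7 + 13305x^6 - 39882x^5 + 77640x^4 - 94800x^3 + 66000x^2 - 20000x. The coefficient of x^9 equals -trace(L) = -30, matching the sum of degrees. By the matrix-tree theorem the graph has (1/10) * product of the nonzero eigenvalues = 2000 spanning trees. The largest eigenvalue, 5, is at most the vertex count 10.

x^10 - 30x^9 + 390x^8 - 2880x^7 + 13305x^6 - 39882x^5 + 77640x^4 - 94800x^3 + 66000x^2 - 20000x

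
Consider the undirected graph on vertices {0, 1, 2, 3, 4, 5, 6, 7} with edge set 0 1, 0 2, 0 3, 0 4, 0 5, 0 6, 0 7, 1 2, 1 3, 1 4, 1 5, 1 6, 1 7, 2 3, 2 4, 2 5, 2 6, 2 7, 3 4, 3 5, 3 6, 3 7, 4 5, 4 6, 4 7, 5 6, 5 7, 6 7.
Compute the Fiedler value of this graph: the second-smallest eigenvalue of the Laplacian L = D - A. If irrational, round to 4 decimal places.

With the vertex order [0, 1, 2, 3, 4, 5, 6, 7], the degrees are [7, 7, 7, 7, 7, 7, 7, 7], giving D = diag(7, 7, 7, 7, 7, 7, 7, 7) and L = D - A. The smallest Laplacian eigenvalue is always 0. The next one, lambda_2 = 8, measures how hard the graph is to disconnect: larger values mean better connectivity. By the matrix-tree theorem the graph has (1/8) * product of the nonzero eigenvalues = 262144 spanning trees.

8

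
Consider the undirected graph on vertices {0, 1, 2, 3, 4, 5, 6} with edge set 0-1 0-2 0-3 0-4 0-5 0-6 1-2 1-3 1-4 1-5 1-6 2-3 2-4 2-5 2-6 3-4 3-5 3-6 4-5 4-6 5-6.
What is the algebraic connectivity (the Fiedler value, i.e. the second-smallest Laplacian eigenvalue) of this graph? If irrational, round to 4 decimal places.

Reading degrees in the order [0, 1, 2, 3, 4, 5, 6] gives [6, 6, 6, 6, 6, 6, 6]; set D = diag(6, 6, 6, 6, 6, 6, 6) and form L = D - A. Computing the eigenvalues of L and sorting gives [0, 7, 7, 7, 7, 7, 7]. The Fiedler value lambda_2 = 7 is strictly positive, so the graph is connected. There is one zero in the spectrum, matching the 1 component.

7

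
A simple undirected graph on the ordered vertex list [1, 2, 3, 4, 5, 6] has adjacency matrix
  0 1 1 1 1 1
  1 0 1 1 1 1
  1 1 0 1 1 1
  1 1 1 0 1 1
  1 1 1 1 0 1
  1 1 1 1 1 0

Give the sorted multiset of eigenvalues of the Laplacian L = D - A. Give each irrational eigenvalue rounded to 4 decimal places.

[0, 6, 6, 6, 6, 6]

With the vertex order [1, 2, 3, 4, 5, 6], the degrees are [5, 5, 5, 5, 5, 5], giving D = diag(5, 5, 5, 5, 5, 5) and L = D - A. Diagonalising L (or applying a numerical eigensolver to the 6x6 matrix) gives the spectrum above. The single zero eigenvalue shows the graph is connected. The largest eigenvalue, 6, is at most the vertex count 6.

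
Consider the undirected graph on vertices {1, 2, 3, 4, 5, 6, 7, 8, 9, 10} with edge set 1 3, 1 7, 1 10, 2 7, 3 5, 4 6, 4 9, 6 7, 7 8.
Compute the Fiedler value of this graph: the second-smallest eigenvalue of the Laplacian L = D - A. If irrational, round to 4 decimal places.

0.1861

With the vertex order [1, 2, 3, 4, 5, 6, 7, 8, 9, 10], the degrees are [3, 1, 2, 2, 1, 2, 4, 1, 1, 1], giving D = diag(3, 1, 2, 2, 1, 2, 4, 1, 1, 1) and L = D - A. Computing the eigenvalues of L and sorting gives [0, 0.1861, 0.4111, 0.6824, 1, 1.4697, 2.1671, 3.0584, 3.6781, 5.3472]. The Fiedler value lambda_2 = 0.1861 is strictly positive, so the graph is connected. By the matrix-tree theorem the graph has (1/10) * product of the nonzero eigenvalues = 1 spanning tree.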